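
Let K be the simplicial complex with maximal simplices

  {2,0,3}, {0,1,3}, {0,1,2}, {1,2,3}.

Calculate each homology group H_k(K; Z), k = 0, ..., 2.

H_0 = Z,  H_1 = 0,  H_2 = Z.

Fix the vertex order 0 < 1 < 2 < 3 and write every simplex with vertices in increasing order. Then dim K = 2 and the simplices of K are:

  0-simplices (4): [0], [1], [2], [3]
  1-simplices (6): [0,1], [0,2], [0,3], [1,2], [1,3], [2,3]
  2-simplices (4): [0,1,2], [0,1,3], [0,2,3], [1,2,3]

Hence C_0 ≅ Z^4, C_1 ≅ Z^6, C_2 ≅ Z^4.

∂_1: C_1 → C_0 maps an edge to its endpoints' difference, ∂[p,q] = q − p. For instance
  ∂[0,3] = [3] − [0].
The 4×6 boundary matrix has rank 3 and Smith normal form diag(1,1,1).

∂_2: C_2 → C_1 maps a triangle to the signed sum of its edges. For instance
  ∂[0,1,2] = [1,2] − [0,2] + [0,1],
  ∂[1,2,3] = [2,3] − [1,3] + [1,2].
This gives a 6×4 integer matrix of rank 3; reducing to Smith normal form yields diagonal entries (1,1,1).

Reading off H_k = ker ∂_k / im ∂_{k+1}:

  H_0: rank C_0 − rank ∂_1 = 4 − 3 = 1, and the invariant factors of ∂_1 are all 1, so H_0 = Z.
  H_1: rank ker ∂_1 − rank ∂_2 = (6 − 3) − 3 = 0, and the invariant factors of ∂_2 are all 1, so H_1 = 0.
  H_2: rank ker ∂_2 − rank ∂_3 = (4 − 3) − 0 = 1, and there is no ∂_3, so H_2 = Z.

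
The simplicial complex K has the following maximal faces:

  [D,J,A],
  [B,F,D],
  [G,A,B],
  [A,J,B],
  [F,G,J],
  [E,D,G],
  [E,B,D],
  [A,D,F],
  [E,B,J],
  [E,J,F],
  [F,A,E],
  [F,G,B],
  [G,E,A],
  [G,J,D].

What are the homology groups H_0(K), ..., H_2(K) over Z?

Take the total order A < B < D < E < F < G < J on the vertex set. Then K (dimension 2) consists of the simplices:

  0-simplices (7): A, B, D, E, F, G, J
  1-simplices (21): AB, AD, AE, AF, AG, AJ, BD, BE, BF, BG, BJ, DE, DF, DG, DJ, EF, EG, EJ, FG, FJ, GJ
  2-simplices (14): ABG, ABJ, ADF, ADJ, AEF, AEG, BDE, BDF, BEJ, BFG, DEG, DGJ, EFJ, FGJ

Hence C_0 ≅ Z^7, C_1 ≅ Z^21, C_2 ≅ Z^14.

Boundary ∂_1: C_1 → C_0 is given by ∂[p,q] = [q] − [p]. For instance
  ∂AF = F − A.
As a 7×21 matrix over Z this has rank 6, with invariant factors (1,1,1,1,1,1).

∂_2: C_2 → C_1 acts by ∂[p,q,r] = [q,r] − [p,r] + [p,q]. For instance
  ∂BDE = DE − BE + BD,
  ∂AEG = EG − AG + AE.
As a 21×14 matrix over Z this has rank 13, with invariant factors (1,1,1,1,1,1,1,1,1,1,1,1,1).

From H_k ≅ ker(∂_k) / im(∂_{k+1}) we obtain:

  H_0: rank C_0 − rank ∂_1 = 7 − 6 = 1, and the invariant factors of ∂_1 are all 1, so H_0 ≅ Z.
  H_1: rank ker ∂_1 − rank ∂_2 = (21 − 6) − 13 = 2, and the invariant factors of ∂_2 are all 1, so H_1 ≅ Z^2.
  H_2: rank ker ∂_2 − rank ∂_3 = (14 − 13) − 0 = 1, and there is no ∂_3, so H_2 ≅ Z.

(K is a triangulation of the torus T^2.)

H_0 = Z,  H_1 = Z^2,  H_2 = Z.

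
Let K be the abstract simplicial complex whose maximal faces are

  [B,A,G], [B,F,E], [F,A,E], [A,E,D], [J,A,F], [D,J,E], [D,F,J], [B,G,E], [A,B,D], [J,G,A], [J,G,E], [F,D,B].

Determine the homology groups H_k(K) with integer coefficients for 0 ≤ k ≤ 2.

H_0 = Z,  H_1 = Z/2Z,  H_2 = 0.

Take the total order A < B < D < E < F < G < J on the vertex set. Then K (dimension 2) consists of the simplices:

  0-simplices (7): A, B, D, E, F, G, J
  1-simplices (18): AB, AD, AE, AF, AG, AJ, BD, BE, BF, BG, DE, DF, DJ, EF, EG, EJ, FJ, GJ
  2-simplices (12): ABD, ABG, ADE, AEF, AFJ, AGJ, BDF, BEF, BEG, DEJ, DFJ, EGJ

giving chain groups C_0 ≅ Z^7, C_1 ≅ Z^18, C_2 ≅ Z^12.

The boundary map ∂_1: C_1 → C_0 sends each edge [p,q] (with p < q) to q − p. For instance
  ∂FJ = J − F.
As a 7×18 matrix over Z this has rank 6, with invariant factors (1,1,1,1,1,1).

Boundary ∂_2: C_2 → C_1 acts by ∂[p,q,r] = [q,r] − [p,r] + [p,q]. For instance
  ∂AEF = EF − AF + AE,
  ∂DFJ = FJ − DJ + DF.
The resulting 18×12 matrix has rank 12, and its Smith normal form has invariant factors (1,1,1,1,1,1,1,1,1,1,1,2).

Now H_k = ker ∂_k / im ∂_{k+1}, so:

  H_0: rank C_0 − rank ∂_1 = 7 − 6 = 1, and the invariant factors of ∂_1 are all 1, so H_0 ≅ Z.
  H_1: rank ker ∂_1 − rank ∂_2 = (18 − 6) − 12 = 0, and ∂_2 has invariant factor 2 > 1, so H_1 ≅ Z/2Z.
  H_2: rank ker ∂_2 − rank ∂_3 = (12 − 12) − 0 = 0, and there is no ∂_3, so H_2 ≅ 0.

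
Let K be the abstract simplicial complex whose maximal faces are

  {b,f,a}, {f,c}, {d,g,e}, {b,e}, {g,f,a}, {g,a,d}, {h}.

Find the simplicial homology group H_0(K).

Order the vertices as a < b < c < d < e < f < g < h. Listing each simplex with vertices in this order, K has dimension 2 with simplices:

  0-simplices (8): a, b, c, d, e, f, g, h
  1-simplices (11): ab, ad, af, ag, be, bf, cf, de, dg, eg, fg
  2-simplices (4): abf, adg, afg, deg

giving chain groups C_0 ≅ Z^8, C_1 ≅ Z^11, C_2 ≅ Z^4.

The boundary map ∂_1: C_1 → C_0 maps an edge to its endpoints' difference, ∂[p,q] = q − p. For instance
  ∂cf = f − c.
The 8×11 boundary matrix has rank 6 and Smith normal form diag(1,1,1,1,1,1).

Boundary ∂_2: C_2 → C_1 maps a triangle to the signed sum of its edges. For instance
  ∂deg = eg − dg + de,
  ∂adg = dg − ag + ad.
This gives a 11×4 integer matrix of rank 4; reducing to Smith normal form yields diagonal entries (1,1,1,1).

Reading off H_k = ker ∂_k / im ∂_{k+1}:

  H_0: rank C_0 − rank ∂_1 = 8 − 6 = 2, and the invariant factors of ∂_1 are all 1, so H_0 = Z^2.

H_0 ≅ Z^2.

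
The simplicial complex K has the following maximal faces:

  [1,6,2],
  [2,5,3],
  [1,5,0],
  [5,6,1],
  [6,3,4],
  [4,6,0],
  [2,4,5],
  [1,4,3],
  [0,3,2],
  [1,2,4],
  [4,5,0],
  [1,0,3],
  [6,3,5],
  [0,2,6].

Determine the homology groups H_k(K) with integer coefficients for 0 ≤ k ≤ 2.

H_0 = Z,  H_1 = Z^2,  H_2 = Z.

We work with the vertex ordering 0 < 1 < 2 < 3 < 4 < 5 < 6. The simplices of K, each written with vertices in increasing order, are:

  0-simplices (7): [0], [1], [2], [3], [4], [5], [6]
  1-simplices (21): [0,1], [0,2], [0,3], [0,4], [0,5], [0,6], [1,2], [1,3], [1,4], [1,5], [1,6], [2,3], [2,4], [2,5], [2,6], [3,4], [3,5], [3,6], [4,5], [4,6], [5,6]
  2-simplices (14): [0,1,3], [0,1,5], [0,2,3], [0,2,6], [0,4,5], [0,4,6], [1,2,4], [1,2,6], [1,3,4], [1,5,6], [2,3,5], [2,4,5], [3,4,6], [3,5,6]

Hence C_0 ≅ Z^7, C_1 ≅ Z^21, C_2 ≅ Z^14.

Boundary ∂_1: C_1 → C_0 sends each edge [p,q] (with p < q) to q − p. For instance
  ∂[2,4] = [4] − [2].
The resulting 7×21 matrix has rank 6, and its Smith normal form has invariant factors (1,1,1,1,1,1).

∂_2: C_2 → C_1 acts by ∂[p,q,r] = [q,r] − [p,r] + [p,q]. For instance
  ∂[0,4,6] = [4,6] − [0,6] + [0,4],
  ∂[3,5,6] = [5,6] − [3,6] + [3,5].
This gives a 21×14 integer matrix of rank 13; reducing to Smith normal form yields diagonal entries (1,1,1,1,1,1,1,1,1,1,1,1,1).

Computing H_k = (kernel of ∂_k) / (image of ∂_{k+1}):

  H_0: rank C_0 − rank ∂_1 = 7 − 6 = 1, and the invariant factors of ∂_1 are all 1, so H_0 ≅ Z.
  H_1: rank ker ∂_1 − rank ∂_2 = (21 − 6) − 13 = 2, and the invariant factors of ∂_2 are all 1, so H_1 ≅ Z^2.
  H_2: rank ker ∂_2 − rank ∂_3 = (14 − 13) − 0 = 1, and there is no ∂_3, so H_2 ≅ Z.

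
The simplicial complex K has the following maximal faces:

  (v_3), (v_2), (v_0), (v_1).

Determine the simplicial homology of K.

H_0 = Z^4.

Order the vertices as v_0 < v_1 < v_2 < v_3. Listing each simplex with vertices in this order, K has dimension 0 with simplices:

  0-simplices (4): [v_0], [v_1], [v_2], [v_3]

so the chain groups are C_0 ≅ Z^4.

Computing H_k = (kernel of ∂_k) / (image of ∂_{k+1}):

  H_0: rank C_0 − rank ∂_1 = 4 − 0 = 4, and there is no ∂_1, so H_0 = Z^4.

(K is a triangulation of a set of 4 points.)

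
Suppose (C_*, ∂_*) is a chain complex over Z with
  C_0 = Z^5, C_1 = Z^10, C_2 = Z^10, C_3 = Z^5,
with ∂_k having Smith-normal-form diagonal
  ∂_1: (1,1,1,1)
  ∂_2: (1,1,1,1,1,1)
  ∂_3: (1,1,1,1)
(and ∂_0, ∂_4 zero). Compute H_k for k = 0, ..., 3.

H_0 ≅ Z,  H_1 = 0,  H_2 = 0,  H_3 ≅ Z.

H_0: b_0 = 5 − 0 − 4 = 1; torsion from ∂_1 factors > 1: none. So H_0 ≅ Z.
H_1: b_1 = 10 − 4 − 6 = 0; torsion from ∂_2 factors > 1: none. So H_1 ≅ 0.
H_2: b_2 = 10 − 6 − 4 = 0; torsion from ∂_3 factors > 1: none. So H_2 ≅ 0.
H_3: b_3 = 5 − 4 − 0 = 1; torsion from ∂_4 factors > 1: none. So H_3 ≅ Z.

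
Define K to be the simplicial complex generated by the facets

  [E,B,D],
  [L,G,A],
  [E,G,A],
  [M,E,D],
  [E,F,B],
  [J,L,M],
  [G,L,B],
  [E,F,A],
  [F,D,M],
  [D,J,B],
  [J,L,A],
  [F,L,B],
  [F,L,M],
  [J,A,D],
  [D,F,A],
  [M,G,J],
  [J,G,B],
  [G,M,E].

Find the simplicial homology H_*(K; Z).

We work with the vertex ordering A < B < D < E < F < G < J < L < M. The simplices of K, each written with vertices in increasing order, are:

  0-simplices (9): A, B, D, E, F, G, J, L, M
  1-simplices (27): AD, AE, AF, AG, AJ, AL, BD, BE, BF, BG, BJ, BL, DE, DF, DJ, DM, EF, EG, EM, FL, FM, GJ, GL, GM, JL, JM, LM
  2-simplices (18): ADF, ADJ, AEF, AEG, AGL, AJL, BDE, BDJ, BEF, BFL, BGJ, BGL, DEM, DFM, EGM, FLM, GJM, JLM

so the chain groups are C_0 ≅ Z^9, C_1 ≅ Z^27, C_2 ≅ Z^18.

∂_1: C_1 → C_0 sends each edge [p,q] (with p < q) to q − p.
As a 9×27 matrix over Z this has rank 8, with invariant factors (1,1,1,1,1,1,1,1).

∂_2: C_2 → C_1 sends each 2-simplex [p,q,r] to [q,r] − [p,r] + [p,q]. For instance
  ∂BGL = GL − BL + BG,
  ∂AEF = EF − AF + AE.
The 27×18 boundary matrix has rank 18 and Smith normal form diag(1,1,1,1,1,1,1,1,1,1,1,1,1,1,1,1,1,2).

Computing H_k = (kernel of ∂_k) / (image of ∂_{k+1}):

  H_0: rank C_0 − rank ∂_1 = 9 − 8 = 1, and the invariant factors of ∂_1 are all 1, so H_0 ≅ Z.
  H_1: rank ker ∂_1 − rank ∂_2 = (27 − 8) − 18 = 1, and ∂_2 has invariant factor 2 > 1, so H_1 ≅ Z ⊕ Z_2.
  H_2: rank ker ∂_2 − rank ∂_3 = (18 − 18) − 0 = 0, and there is no ∂_3, so H_2 ≅ 0.

H_0 = Z,  H_1 = Z ⊕ Z_2,  H_2 = 0.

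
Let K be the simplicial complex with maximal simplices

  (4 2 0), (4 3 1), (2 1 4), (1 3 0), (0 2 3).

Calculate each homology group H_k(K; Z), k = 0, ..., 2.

H_0 ≅ Z,  H_1 ≅ Z,  H_2 = 0.

Order the vertices as 0 < 1 < 2 < 3 < 4. Listing each simplex with vertices in this order, K has dimension 2 with simplices:

  0-simplices (5): [0], [1], [2], [3], [4]
  1-simplices (10): [0,1], [0,2], [0,3], [0,4], [1,2], [1,3], [1,4], [2,3], [2,4], [3,4]
  2-simplices (5): [0,1,3], [0,2,3], [0,2,4], [1,2,4], [1,3,4]

so the chain groups are C_0 ≅ Z^5, C_1 ≅ Z^10, C_2 ≅ Z^5.

∂_1: C_1 → C_0 is given by ∂[p,q] = [q] − [p].
The 5×10 boundary matrix has rank 4 and Smith normal form diag(1,1,1,1).

The boundary map ∂_2: C_2 → C_1 acts by ∂[p,q,r] = [q,r] − [p,r] + [p,q]. For instance
  ∂[1,3,4] = [3,4] − [1,4] + [1,3],
  ∂[0,2,3] = [2,3] − [0,3] + [0,2].
As a 10×5 matrix over Z this has rank 5, with invariant factors (1,1,1,1,1).

Now H_k = ker ∂_k / im ∂_{k+1}, so:

  H_0: rank C_0 − rank ∂_1 = 5 − 4 = 1, and the invariant factors of ∂_1 are all 1, so H_0 ≅ Z.
  H_1: rank ker ∂_1 − rank ∂_2 = (10 − 4) − 5 = 1, and the invariant factors of ∂_2 are all 1, so H_1 ≅ Z.
  H_2: rank ker ∂_2 − rank ∂_3 = (5 − 5) − 0 = 0, and there is no ∂_3, so H_2 ≅ 0.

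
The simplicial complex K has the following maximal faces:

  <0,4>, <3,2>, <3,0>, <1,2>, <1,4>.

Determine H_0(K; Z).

Order the vertices as 0 < 1 < 2 < 3 < 4. Listing each simplex with vertices in this order, K has dimension 1 with simplices:

  0-simplices (5): [0], [1], [2], [3], [4]
  1-simplices (5): [0,3], [0,4], [1,2], [1,4], [2,3]

Hence C_0 ≅ Z^5, C_1 ≅ Z^5.

Boundary ∂_1: C_1 → C_0 maps an edge to its endpoints' difference, ∂[p,q] = q − p.
The 5×5 boundary matrix has rank 4 and Smith normal form diag(1,1,1,1).

Reading off H_k = ker ∂_k / im ∂_{k+1}:

  H_0: rank C_0 − rank ∂_1 = 5 − 4 = 1, and the invariant factors of ∂_1 are all 1, so H_0 ≅ Z.

H_0 ≅ Z.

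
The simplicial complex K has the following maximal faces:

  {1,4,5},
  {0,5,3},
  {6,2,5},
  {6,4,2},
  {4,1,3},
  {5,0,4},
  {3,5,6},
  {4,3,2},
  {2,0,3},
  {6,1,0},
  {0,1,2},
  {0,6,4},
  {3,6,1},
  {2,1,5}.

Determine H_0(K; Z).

We work with the vertex ordering 0 < 1 < 2 < 3 < 4 < 5 < 6. The simplices of K, each written with vertices in increasing order, are:

  0-simplices (7): [0], [1], [2], [3], [4], [5], [6]
  1-simplices (21): [0,1], [0,2], [0,3], [0,4], [0,5], [0,6], [1,2], [1,3], [1,4], [1,5], [1,6], [2,3], [2,4], [2,5], [2,6], [3,4], [3,5], [3,6], [4,5], [4,6], [5,6]
  2-simplices (14): [0,1,2], [0,1,6], [0,2,3], [0,3,5], [0,4,5], [0,4,6], [1,2,5], [1,3,4], [1,3,6], [1,4,5], [2,3,4], [2,4,6], [2,5,6], [3,5,6]

giving chain groups C_0 ≅ Z^7, C_1 ≅ Z^21, C_2 ≅ Z^14.

∂_1: C_1 → C_0 sends each edge [p,q] (with p < q) to q − p.
As a 7×21 matrix over Z this has rank 6, with invariant factors (1,1,1,1,1,1).

The boundary map ∂_2: C_2 → C_1 maps a triangle to the signed sum of its edges. For instance
  ∂[2,3,4] = [3,4] − [2,4] + [2,3],
  ∂[1,2,5] = [2,5] − [1,5] + [1,2].
The 21×14 boundary matrix has rank 13 and Smith normal form diag(1,1,1,1,1,1,1,1,1,1,1,1,1).

Now H_k = ker ∂_k / im ∂_{k+1}, so:

  H_0: rank C_0 − rank ∂_1 = 7 − 6 = 1, and the invariant factors of ∂_1 are all 1, so H_0 ≅ Z.

H_0 = Z.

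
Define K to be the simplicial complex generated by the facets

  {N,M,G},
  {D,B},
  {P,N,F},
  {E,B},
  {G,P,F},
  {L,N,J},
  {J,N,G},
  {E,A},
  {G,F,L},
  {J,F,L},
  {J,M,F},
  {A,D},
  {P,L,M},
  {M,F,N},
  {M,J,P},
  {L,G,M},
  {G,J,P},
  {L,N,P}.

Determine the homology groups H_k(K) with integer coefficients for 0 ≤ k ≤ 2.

H_0 ≅ Z^2,  H_1 ≅ Z^3,  H_2 ≅ Z.

Order the vertices as A < B < D < E < F < G < J < L < M < N < P. Listing each simplex with vertices in this order, K has dimension 2 with simplices:

  0-simplices (11): A, B, D, E, F, G, J, L, M, N, P
  1-simplices (25): AD, AE, BD, BE, FG, FJ, FL, FM, FN, FP, GJ, GL, GM, GN, GP, JL, JM, JN, JP, LM, LN, LP, MN, MP, NP
  2-simplices (14): FGL, FGP, FJL, FJM, FMN, FNP, GJN, GJP, GLM, GMN, JLN, JMP, LMP, LNP

giving chain groups C_0 ≅ Z^11, C_1 ≅ Z^25, C_2 ≅ Z^14.

∂_1: C_1 → C_0 sends each edge [p,q] (with p < q) to q − p. For instance
  ∂MP = P − M.
The resulting 11×25 matrix has rank 9, and its Smith normal form has invariant factors (1,1,1,1,1,1,1,1,1).

Boundary ∂_2: C_2 → C_1 maps a triangle to the signed sum of its edges. For instance
  ∂GJN = JN − GN + GJ,
  ∂FMN = MN − FN + FM.
The resulting 25×14 matrix has rank 13, and its Smith normal form has invariant factors (1,1,1,1,1,1,1,1,1,1,1,1,1).

Computing H_k = (kernel of ∂_k) / (image of ∂_{k+1}):

  H_0: rank C_0 − rank ∂_1 = 11 − 9 = 2, and the invariant factors of ∂_1 are all 1, so H_0 ≅ Z^2.
  H_1: rank ker ∂_1 − rank ∂_2 = (25 − 9) − 13 = 3, and the invariant factors of ∂_2 are all 1, so H_1 ≅ Z^3.
  H_2: rank ker ∂_2 − rank ∂_3 = (14 − 13) − 0 = 1, and there is no ∂_3, so H_2 ≅ Z.

(K is a triangulation of the disjoint union of the torus T^2 and the circle S^1.)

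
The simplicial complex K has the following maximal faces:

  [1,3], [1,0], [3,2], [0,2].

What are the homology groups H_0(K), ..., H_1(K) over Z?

H_0 ≅ Z,  H_1 ≅ Z.

Order the vertices as 0 < 1 < 2 < 3. Listing each simplex with vertices in this order, K has dimension 1 with simplices:

  0-simplices (4): [0], [1], [2], [3]
  1-simplices (4): [0,1], [0,2], [1,3], [2,3]

so the chain groups are C_0 ≅ Z^4, C_1 ≅ Z^4.

∂_1: C_1 → C_0 is given by ∂[p,q] = [q] − [p]. For instance
  ∂[0,2] = [2] − [0].
The resulting 4×4 matrix has rank 3, and its Smith normal form has invariant factors (1,1,1).

Reading off H_k = ker ∂_k / im ∂_{k+1}:

  H_0: rank C_0 − rank ∂_1 = 4 − 3 = 1, and the invariant factors of ∂_1 are all 1, so H_0 = Z.
  H_1: rank ker ∂_1 − rank ∂_2 = (4 − 3) − 0 = 1, and there is no ∂_2, so H_1 = Z.

(K is a triangulation of the circle S^1.)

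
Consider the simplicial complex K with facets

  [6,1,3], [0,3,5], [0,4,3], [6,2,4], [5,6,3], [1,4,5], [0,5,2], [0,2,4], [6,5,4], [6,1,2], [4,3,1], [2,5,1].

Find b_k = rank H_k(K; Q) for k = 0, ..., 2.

We work with the vertex ordering 0 < 1 < 2 < 3 < 4 < 5 < 6. The simplices of K, each written with vertices in increasing order, are:

  0-simplices (7): [0], [1], [2], [3], [4], [5], [6]
  1-simplices (18): [0,2], [0,3], [0,4], [0,5], [1,2], [1,3], [1,4], [1,5], [1,6], [2,4], [2,5], [2,6], [3,4], [3,5], [3,6], [4,5], [4,6], [5,6]
  2-simplices (12): [0,2,4], [0,2,5], [0,3,4], [0,3,5], [1,2,5], [1,2,6], [1,3,4], [1,3,6], [1,4,5], [2,4,6], [3,5,6], [4,5,6]

Hence C_0 ≅ Z^7, C_1 ≅ Z^18, C_2 ≅ Z^12.

Boundary ∂_1: C_1 → C_0 is given by ∂[p,q] = [q] − [p]. For instance
  ∂[1,3] = [3] − [1].
As a 7×18 matrix over Z this has rank 6, with invariant factors (1,1,1,1,1,1).

Boundary ∂_2: C_2 → C_1 maps a triangle to the signed sum of its edges. For instance
  ∂[1,4,5] = [4,5] − [1,5] + [1,4],
  ∂[3,5,6] = [5,6] − [3,6] + [3,5].
As a 18×12 matrix over Z this has rank 12, with invariant factors (1,1,1,1,1,1,1,1,1,1,1,2).

Now H_k = ker ∂_k / im ∂_{k+1}, so:

  H_0: rank C_0 − rank ∂_1 = 7 − 6 = 1, and the invariant factors of ∂_1 are all 1, so H_0 ≅ Z.
  H_1: rank ker ∂_1 − rank ∂_2 = (18 − 6) − 12 = 0, and ∂_2 has invariant factor 2 > 1, so H_1 ≅ Z_2.
  H_2: rank ker ∂_2 − rank ∂_3 = (12 − 12) − 0 = 0, and there is no ∂_3, so H_2 ≅ 0.

(K is a triangulation of the real projective plane RP^2.)

Hence the Betti numbers are b_0 = 1, b_1 = 0, b_2 = 0.

b_0 = 1, b_1 = 0, b_2 = 0.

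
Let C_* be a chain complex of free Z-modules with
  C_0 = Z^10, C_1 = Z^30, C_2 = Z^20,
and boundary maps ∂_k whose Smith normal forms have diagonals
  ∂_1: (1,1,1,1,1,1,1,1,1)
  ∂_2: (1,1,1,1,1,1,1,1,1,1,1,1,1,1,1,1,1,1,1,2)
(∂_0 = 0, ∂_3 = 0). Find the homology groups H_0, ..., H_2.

H_0 = Z,  H_1 = Z ⊕ Z_2,  H_2 = 0.

H_0: b_0 = 10 − 0 − 9 = 1; torsion from ∂_1 factors > 1: none. So H_0 = Z.
H_1: b_1 = 30 − 9 − 20 = 1; torsion from ∂_2 factors > 1: [2]. So H_1 = Z ⊕ Z_2.
H_2: b_2 = 20 − 20 − 0 = 0; torsion from ∂_3 factors > 1: none. So H_2 = 0.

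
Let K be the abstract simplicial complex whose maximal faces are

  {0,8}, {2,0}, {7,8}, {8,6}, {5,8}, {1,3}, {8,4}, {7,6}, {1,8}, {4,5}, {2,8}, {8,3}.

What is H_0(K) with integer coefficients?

We work with the vertex ordering 0 < 1 < 2 < 3 < 4 < 5 < 6 < 7 < 8. The simplices of K, each written with vertices in increasing order, are:

  0-simplices (9): [0], [1], [2], [3], [4], [5], [6], [7], [8]
  1-simplices (12): [0,2], [0,8], [1,3], [1,8], [2,8], [3,8], [4,5], [4,8], [5,8], [6,7], [6,8], [7,8]

Hence C_0 ≅ Z^9, C_1 ≅ Z^12.

The boundary map ∂_1: C_1 → C_0 sends each edge [p,q] (with p < q) to q − p. For instance
  ∂[3,8] = [8] − [3].
The 9×12 boundary matrix has rank 8 and Smith normal form diag(1,1,1,1,1,1,1,1).

Now H_k = ker ∂_k / im ∂_{k+1}, so:

  H_0: rank C_0 − rank ∂_1 = 9 − 8 = 1, and the invariant factors of ∂_1 are all 1, so H_0 = Z.

H_0 ≅ Z.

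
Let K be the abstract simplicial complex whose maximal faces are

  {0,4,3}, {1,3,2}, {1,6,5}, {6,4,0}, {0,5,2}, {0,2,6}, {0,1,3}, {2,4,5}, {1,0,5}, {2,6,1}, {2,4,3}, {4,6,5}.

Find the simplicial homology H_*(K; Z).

H_0 = Z,  H_1 = Z/2Z,  H_2 = 0.

Order the vertices as 0 < 1 < 2 < 3 < 4 < 5 < 6. Listing each simplex with vertices in this order, K has dimension 2 with simplices:

  0-simplices (7): [0], [1], [2], [3], [4], [5], [6]
  1-simplices (18): [0,1], [0,2], [0,3], [0,4], [0,5], [0,6], [1,2], [1,3], [1,5], [1,6], [2,3], [2,4], [2,5], [2,6], [3,4], [4,5], [4,6], [5,6]
  2-simplices (12): [0,1,3], [0,1,5], [0,2,5], [0,2,6], [0,3,4], [0,4,6], [1,2,3], [1,2,6], [1,5,6], [2,3,4], [2,4,5], [4,5,6]

Hence C_0 ≅ Z^7, C_1 ≅ Z^18, C_2 ≅ Z^12.

Boundary ∂_1: C_1 → C_0 maps an edge to its endpoints' difference, ∂[p,q] = q − p. For instance
  ∂[1,3] = [3] − [1].
The 7×18 boundary matrix has rank 6 and Smith normal form diag(1,1,1,1,1,1).

The boundary map ∂_2: C_2 → C_1 maps a triangle to the signed sum of its edges. For instance
  ∂[2,4,5] = [4,5] − [2,5] + [2,4],
  ∂[0,1,5] = [1,5] − [0,5] + [0,1].
The resulting 18×12 matrix has rank 12, and its Smith normal form has invariant factors (1,1,1,1,1,1,1,1,1,1,1,2).

Computing H_k = (kernel of ∂_k) / (image of ∂_{k+1}):

  H_0: rank C_0 − rank ∂_1 = 7 − 6 = 1, and the invariant factors of ∂_1 are all 1, so H_0 ≅ Z.
  H_1: rank ker ∂_1 − rank ∂_2 = (18 − 6) − 12 = 0, and ∂_2 has invariant factor 2 > 1, so H_1 ≅ Z/2Z.
  H_2: rank ker ∂_2 − rank ∂_3 = (12 − 12) − 0 = 0, and there is no ∂_3, so H_2 ≅ 0.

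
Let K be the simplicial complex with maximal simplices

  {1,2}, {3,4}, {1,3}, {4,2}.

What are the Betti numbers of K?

b_0 = 1, b_1 = 1.

We work with the vertex ordering 1 < 2 < 3 < 4. The simplices of K, each written with vertices in increasing order, are:

  0-simplices (4): [1], [2], [3], [4]
  1-simplices (4): [1,2], [1,3], [2,4], [3,4]

giving chain groups C_0 ≅ Z^4, C_1 ≅ Z^4.

∂_1: C_1 → C_0 sends each edge [p,q] (with p < q) to q − p. For instance
  ∂[1,2] = [2] − [1].
This gives a 4×4 integer matrix of rank 3; reducing to Smith normal form yields diagonal entries (1,1,1).

Reading off H_k = ker ∂_k / im ∂_{k+1}:

  H_0: rank C_0 − rank ∂_1 = 4 − 3 = 1, and the invariant factors of ∂_1 are all 1, so H_0 = Z.
  H_1: rank ker ∂_1 − rank ∂_2 = (4 − 3) − 0 = 1, and there is no ∂_2, so H_1 = Z.

As a check, the Euler characteristic is 4 − 4 = 0, which agrees with 1 − 1 = 0.

Hence the Betti numbers are b_0 = 1, b_1 = 1.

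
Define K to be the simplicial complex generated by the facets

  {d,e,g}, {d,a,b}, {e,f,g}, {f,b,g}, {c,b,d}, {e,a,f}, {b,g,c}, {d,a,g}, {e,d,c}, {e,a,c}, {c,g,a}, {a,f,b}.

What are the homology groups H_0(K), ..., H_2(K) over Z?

H_0 ≅ Z,  H_1 ≅ Z/2,  H_2 = 0.

Order the vertices as a < b < c < d < e < f < g. Listing each simplex with vertices in this order, K has dimension 2 with simplices:

  0-simplices (7): a, b, c, d, e, f, g
  1-simplices (18): ab, ac, ad, ae, af, ag, bc, bd, bf, bg, cd, ce, cg, de, dg, ef, eg, fg
  2-simplices (12): abd, abf, ace, acg, adg, aef, bcd, bcg, bfg, cde, deg, efg

so the chain groups are C_0 ≅ Z^7, C_1 ≅ Z^18, C_2 ≅ Z^12.

Boundary ∂_1: C_1 → C_0 is given by ∂[p,q] = [q] − [p]. For instance
  ∂bf = f − b.
This gives a 7×18 integer matrix of rank 6; reducing to Smith normal form yields diagonal entries (1,1,1,1,1,1).

∂_2: C_2 → C_1 acts by ∂[p,q,r] = [q,r] − [p,r] + [p,q]. For instance
  ∂efg = fg − eg + ef,
  ∂adg = dg − ag + ad.
The resulting 18×12 matrix has rank 12, and its Smith normal form has invariant factors (1,1,1,1,1,1,1,1,1,1,1,2).

Computing H_k = (kernel of ∂_k) / (image of ∂_{k+1}):

  H_0: rank C_0 − rank ∂_1 = 7 − 6 = 1, and the invariant factors of ∂_1 are all 1, so H_0 ≅ Z.
  H_1: rank ker ∂_1 − rank ∂_2 = (18 − 6) − 12 = 0, and ∂_2 has invariant factor 2 > 1, so H_1 ≅ Z/2.
  H_2: rank ker ∂_2 − rank ∂_3 = (12 − 12) − 0 = 0, and there is no ∂_3, so H_2 ≅ 0.

(K is a triangulation of the real projective plane RP^2.)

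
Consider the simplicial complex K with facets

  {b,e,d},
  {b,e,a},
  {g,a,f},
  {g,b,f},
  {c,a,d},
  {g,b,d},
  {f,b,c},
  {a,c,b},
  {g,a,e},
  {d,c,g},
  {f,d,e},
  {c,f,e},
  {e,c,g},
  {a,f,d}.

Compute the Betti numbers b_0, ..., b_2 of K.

b_0 = 1, b_1 = 2, b_2 = 1.

Take the total order a < b < c < d < e < f < g on the vertex set. Then K (dimension 2) consists of the simplices:

  0-simplices (7): a, b, c, d, e, f, g
  1-simplices (21): ab, ac, ad, ae, af, ag, bc, bd, be, bf, bg, cd, ce, cf, cg, de, df, dg, ef, eg, fg
  2-simplices (14): abc, abe, acd, adf, aeg, afg, bcf, bde, bdg, bfg, cdg, cef, ceg, def

Hence C_0 ≅ Z^7, C_1 ≅ Z^21, C_2 ≅ Z^14.

Boundary ∂_1: C_1 → C_0 sends each edge [p,q] (with p < q) to q − p. For instance
  ∂af = f − a.
The 7×21 boundary matrix has rank 6 and Smith normal form diag(1,1,1,1,1,1).

Boundary ∂_2: C_2 → C_1 acts by ∂[p,q,r] = [q,r] − [p,r] + [p,q]. For instance
  ∂cdg = dg − cg + cd,
  ∂abe = be − ae + ab.
This gives a 21×14 integer matrix of rank 13; reducing to Smith normal form yields diagonal entries (1,1,1,1,1,1,1,1,1,1,1,1,1).

Computing H_k = (kernel of ∂_k) / (image of ∂_{k+1}):

  H_0: rank C_0 − rank ∂_1 = 7 − 6 = 1, and the invariant factors of ∂_1 are all 1, so H_0 = Z.
  H_1: rank ker ∂_1 − rank ∂_2 = (21 − 6) − 13 = 2, and the invariant factors of ∂_2 are all 1, so H_1 = Z^2.
  H_2: rank ker ∂_2 − rank ∂_3 = (14 − 13) − 0 = 1, and there is no ∂_3, so H_2 = Z.

Hence the Betti numbers are b_0 = 1, b_1 = 2, b_2 = 1.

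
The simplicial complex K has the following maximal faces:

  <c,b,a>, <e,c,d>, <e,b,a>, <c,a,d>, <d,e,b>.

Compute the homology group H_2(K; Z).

H_2 ≅ 0.

Order the vertices as a < b < c < d < e. Listing each simplex with vertices in this order, K has dimension 2 with simplices:

  0-simplices (5): a, b, c, d, e
  1-simplices (10): ab, ac, ad, ae, bc, bd, be, cd, ce, de
  2-simplices (5): abc, abe, acd, bde, cde

so the chain groups are C_0 ≅ Z^5, C_1 ≅ Z^10, C_2 ≅ Z^5.

∂_1: C_1 → C_0 maps an edge to its endpoints' difference, ∂[p,q] = q − p. For instance
  ∂be = e − b.
The resulting 5×10 matrix has rank 4, and its Smith normal form has invariant factors (1,1,1,1).

∂_2: C_2 → C_1 maps a triangle to the signed sum of its edges. For instance
  ∂acd = cd − ad + ac,
  ∂abe = be − ae + ab.
As a 10×5 matrix over Z this has rank 5, with invariant factors (1,1,1,1,1).

Computing H_k = (kernel of ∂_k) / (image of ∂_{k+1}):

  H_2: rank ker ∂_2 − rank ∂_3 = (5 − 5) − 0 = 0, and there is no ∂_3, so H_2 = 0.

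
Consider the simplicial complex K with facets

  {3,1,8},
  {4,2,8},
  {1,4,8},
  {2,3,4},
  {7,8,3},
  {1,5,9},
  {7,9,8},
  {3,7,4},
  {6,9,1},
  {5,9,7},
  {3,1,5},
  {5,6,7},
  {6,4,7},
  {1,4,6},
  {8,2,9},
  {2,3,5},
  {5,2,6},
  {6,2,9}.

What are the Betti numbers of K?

b_0 = 1, b_1 = 1, b_2 = 0.

K has 9 vertices, 27 edges, 18 triangles.
rank ∂_0 = 0, rank ∂_1 = 8 ⇒ b_0 = 9 − 0 − 8 = 1; all invariant factors of ∂_1 are 1 so no torsion. So H_0 ≅ Z.
rank ∂_1 = 8, rank ∂_2 = 18 ⇒ b_1 = 27 − 8 − 18 = 1; ∂_2 has invariant factor(s) [2] giving torsion. So H_1 ≅ Z ⊕ Z/2Z.
rank ∂_2 = 18, rank ∂_3 = 0 ⇒ b_2 = 18 − 18 − 0 = 0. So H_2 ≅ 0.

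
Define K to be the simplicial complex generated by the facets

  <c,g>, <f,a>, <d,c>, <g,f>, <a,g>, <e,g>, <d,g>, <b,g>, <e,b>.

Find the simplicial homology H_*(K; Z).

We work with the vertex ordering a < b < c < d < e < f < g. The simplices of K, each written with vertices in increasing order, are:

  0-simplices (7): a, b, c, d, e, f, g
  1-simplices (9): af, ag, be, bg, cd, cg, dg, eg, fg

Hence C_0 ≅ Z^7, C_1 ≅ Z^9.

∂_1: C_1 → C_0 sends each edge [p,q] (with p < q) to q − p. For instance
  ∂fg = g − f.
The 7×9 boundary matrix has rank 6 and Smith normal form diag(1,1,1,1,1,1).

Reading off H_k = ker ∂_k / im ∂_{k+1}:

  H_0: rank C_0 − rank ∂_1 = 7 − 6 = 1, and the invariant factors of ∂_1 are all 1, so H_0 ≅ Z.
  H_1: rank ker ∂_1 − rank ∂_2 = (9 − 6) − 0 = 3, and there is no ∂_2, so H_1 ≅ Z^3.

As a check, the Euler characteristic is 7 − 9 = -2, which agrees with 1 − 3 = -2.

H_0 ≅ Z,  H_1 ≅ Z^3.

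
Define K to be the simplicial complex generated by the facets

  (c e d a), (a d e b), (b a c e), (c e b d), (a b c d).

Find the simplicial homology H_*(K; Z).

Take the total order a < b < c < d < e on the vertex set. Then K (dimension 3) consists of the simplices:

  0-simplices (5): a, b, c, d, e
  1-simplices (10): ab, ac, ad, ae, bc, bd, be, cd, ce, de
  2-simplices (10): abc, abd, abe, acd, ace, ade, bcd, bce, bde, cde
  3-simplices (5): abcd, abce, abde, acde, bcde

giving chain groups C_0 ≅ Z^5, C_1 ≅ Z^10, C_2 ≅ Z^10, C_3 ≅ Z^5.

The boundary map ∂_1: C_1 → C_0 maps an edge to its endpoints' difference, ∂[p,q] = q − p. For instance
  ∂ab = b − a.
As a 5×10 matrix over Z this has rank 4, with invariant factors (1,1,1,1).

Boundary ∂_2: C_2 → C_1 maps a triangle to the signed sum of its edges. For instance
  ∂ade = de − ae + ad,
  ∂acd = cd − ad + ac.
This gives a 10×10 integer matrix of rank 6; reducing to Smith normal form yields diagonal entries (1,1,1,1,1,1).

Boundary ∂_3: C_3 → C_2 sends each 3-simplex σ to the alternating sum Σ_i (−1)^i (σ with its i-th vertex removed). For instance
  ∂abce = bce − ace + abe − abc,
  ∂acde = cde − ade + ace − acd.
As a 10×5 matrix over Z this has rank 4, with invariant factors (1,1,1,1).

Computing H_k = (kernel of ∂_k) / (image of ∂_{k+1}):

  H_0: rank C_0 − rank ∂_1 = 5 − 4 = 1, and the invariant factors of ∂_1 are all 1, so H_0 = Z.
  H_1: rank ker ∂_1 − rank ∂_2 = (10 − 4) − 6 = 0, and the invariant factors of ∂_2 are all 1, so H_1 = 0.
  H_2: rank ker ∂_2 − rank ∂_3 = (10 − 6) − 4 = 0, and the invariant factors of ∂_3 are all 1, so H_2 = 0.
  H_3: rank ker ∂_3 − rank ∂_4 = (5 − 4) − 0 = 1, and there is no ∂_4, so H_3 = Z.

(K is a triangulation of the 3-sphere S^3.)

H_0 = Z,  H_1 = 0,  H_2 = 0,  H_3 = Z.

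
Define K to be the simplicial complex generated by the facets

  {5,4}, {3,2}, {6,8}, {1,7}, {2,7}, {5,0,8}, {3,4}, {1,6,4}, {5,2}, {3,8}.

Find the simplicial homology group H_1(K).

Order the vertices as 0 < 1 < 2 < 3 < 4 < 5 < 6 < 7 < 8. Listing each simplex with vertices in this order, K has dimension 2 with simplices:

  0-simplices (9): [0], [1], [2], [3], [4], [5], [6], [7], [8]
  1-simplices (14): [0,5], [0,8], [1,4], [1,6], [1,7], [2,3], [2,5], [2,7], [3,4], [3,8], [4,5], [4,6], [5,8], [6,8]
  2-simplices (2): [0,5,8], [1,4,6]

giving chain groups C_0 ≅ Z^9, C_1 ≅ Z^14, C_2 ≅ Z^2.

∂_1: C_1 → C_0 is given by ∂[p,q] = [q] − [p].
The 9×14 boundary matrix has rank 8 and Smith normal form diag(1,1,1,1,1,1,1,1).

∂_2: C_2 → C_1 acts by ∂[p,q,r] = [q,r] − [p,r] + [p,q]. For instance
  ∂[0,5,8] = [5,8] − [0,8] + [0,5],
  ∂[1,4,6] = [4,6] − [1,6] + [1,4].
The resulting 14×2 matrix has rank 2, and its Smith normal form has invariant factors (1,1).

Now H_k = ker ∂_k / im ∂_{k+1}, so:

  H_1: rank ker ∂_1 − rank ∂_2 = (14 − 8) − 2 = 4, and the invariant factors of ∂_2 are all 1, so H_1 ≅ Z^4.

H_1 ≅ Z^4.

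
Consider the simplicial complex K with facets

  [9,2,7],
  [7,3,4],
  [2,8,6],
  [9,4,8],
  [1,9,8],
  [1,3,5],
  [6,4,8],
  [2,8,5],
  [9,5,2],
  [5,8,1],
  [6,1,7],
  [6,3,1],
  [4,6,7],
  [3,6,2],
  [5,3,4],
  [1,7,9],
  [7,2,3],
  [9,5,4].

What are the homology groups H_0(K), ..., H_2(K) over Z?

H_0 ≅ Z,  H_1 ≅ Z ⊕ Z/2,  H_2 = 0.

K has 9 vertices, 27 edges, 18 triangles.
rank ∂_0 = 0, rank ∂_1 = 8 ⇒ b_0 = 9 − 0 − 8 = 1; all invariant factors of ∂_1 are 1 so no torsion. So H_0 = Z.
rank ∂_1 = 8, rank ∂_2 = 18 ⇒ b_1 = 27 − 8 − 18 = 1; ∂_2 has invariant factor(s) [2] giving torsion. So H_1 = Z ⊕ Z/2.
rank ∂_2 = 18, rank ∂_3 = 0 ⇒ b_2 = 18 − 18 − 0 = 0. So H_2 = 0.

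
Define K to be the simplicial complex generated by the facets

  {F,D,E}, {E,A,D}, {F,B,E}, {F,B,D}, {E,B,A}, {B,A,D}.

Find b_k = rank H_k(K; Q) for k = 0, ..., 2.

b_0 = 1, b_1 = 0, b_2 = 1.

Fix the vertex order A < B < D < E < F and write every simplex with vertices in increasing order. Then dim K = 2 and the simplices of K are:

  0-simplices (5): A, B, D, E, F
  1-simplices (9): AB, AD, AE, BD, BE, BF, DE, DF, EF
  2-simplices (6): ABD, ABE, ADE, BDF, BEF, DEF

so the chain groups are C_0 ≅ Z^5, C_1 ≅ Z^9, C_2 ≅ Z^6.

∂_1: C_1 → C_0 sends each edge [p,q] (with p < q) to q − p. For instance
  ∂AE = E − A.
As a 5×9 matrix over Z this has rank 4, with invariant factors (1,1,1,1).

Boundary ∂_2: C_2 → C_1 acts by ∂[p,q,r] = [q,r] − [p,r] + [p,q]. For instance
  ∂DEF = EF − DF + DE,
  ∂BEF = EF − BF + BE.
The resulting 9×6 matrix has rank 5, and its Smith normal form has invariant factors (1,1,1,1,1).

Computing H_k = (kernel of ∂_k) / (image of ∂_{k+1}):

  H_0: rank C_0 − rank ∂_1 = 5 − 4 = 1, and the invariant factors of ∂_1 are all 1, so H_0 = Z.
  H_1: rank ker ∂_1 − rank ∂_2 = (9 − 4) − 5 = 0, and the invariant factors of ∂_2 are all 1, so H_1 = 0.
  H_2: rank ker ∂_2 − rank ∂_3 = (6 − 5) − 0 = 1, and there is no ∂_3, so H_2 = Z.

(K is a triangulation of the 2-sphere S^2.)

Hence the Betti numbers are b_0 = 1, b_1 = 0, b_2 = 1.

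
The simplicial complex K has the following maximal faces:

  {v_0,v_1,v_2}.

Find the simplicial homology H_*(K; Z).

H_0 ≅ Z,  H_1 = 0,  H_2 = 0.

We work with the vertex ordering v_0 < v_1 < v_2. The simplices of K, each written with vertices in increasing order, are:

  0-simplices (3): [v_0], [v_1], [v_2]
  1-simplices (3): [v_0,v_1], [v_0,v_2], [v_1,v_2]
  2-simplices (1): [v_0,v_1,v_2]

Hence C_0 ≅ Z^3, C_1 ≅ Z^3, C_2 ≅ Z^1.

The boundary map ∂_1: C_1 → C_0 maps an edge to its endpoints' difference, ∂[p,q] = q − p. For instance
  ∂[v_0,v_1] = [v_1] − [v_0].
As a 3×3 matrix over Z this has rank 2, with invariant factors (1,1).

Boundary ∂_2: C_2 → C_1 acts by ∂[p,q,r] = [q,r] − [p,r] + [p,q]. For instance
  ∂[v_0,v_1,v_2] = [v_1,v_2] − [v_0,v_2] + [v_0,v_1].
The 3×1 boundary matrix has rank 1 and Smith normal form diag(1).

Now H_k = ker ∂_k / im ∂_{k+1}, so:

  H_0: rank C_0 − rank ∂_1 = 3 − 2 = 1, and the invariant factors of ∂_1 are all 1, so H_0 = Z.
  H_1: rank ker ∂_1 − rank ∂_2 = (3 − 2) − 1 = 0, and the invariant factors of ∂_2 are all 1, so H_1 = 0.
  H_2: rank ker ∂_2 − rank ∂_3 = (1 − 1) − 0 = 0, and there is no ∂_3, so H_2 = 0.

As a check, the Euler characteristic is 3 − 3 + 1 = 1, which agrees with 1 − 0 + 0 = 1.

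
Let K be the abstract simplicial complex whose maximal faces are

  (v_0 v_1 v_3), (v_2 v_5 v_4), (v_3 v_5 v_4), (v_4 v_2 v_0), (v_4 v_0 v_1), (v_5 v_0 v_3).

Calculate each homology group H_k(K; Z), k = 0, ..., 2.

K has 6 vertices, 12 edges, 6 triangles.
rank ∂_0 = 0, rank ∂_1 = 5 ⇒ b_0 = 6 − 0 − 5 = 1; all invariant factors of ∂_1 are 1 so no torsion. So H_0 = Z.
rank ∂_1 = 5, rank ∂_2 = 6 ⇒ b_1 = 12 − 5 − 6 = 1; all invariant factors of ∂_2 are 1 so no torsion. So H_1 = Z.
rank ∂_2 = 6, rank ∂_3 = 0 ⇒ b_2 = 6 − 6 − 0 = 0. So H_2 = 0.

H_0 = Z,  H_1 = Z,  H_2 = 0.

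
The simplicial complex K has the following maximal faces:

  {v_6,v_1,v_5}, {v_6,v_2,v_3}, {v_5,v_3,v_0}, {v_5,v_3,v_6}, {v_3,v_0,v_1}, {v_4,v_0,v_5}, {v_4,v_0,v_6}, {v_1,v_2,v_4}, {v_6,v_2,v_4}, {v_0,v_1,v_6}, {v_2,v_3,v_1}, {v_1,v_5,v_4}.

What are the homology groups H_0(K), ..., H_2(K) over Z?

Take the total order v_0 < v_1 < v_2 < v_3 < v_4 < v_5 < v_6 on the vertex set. Then K (dimension 2) consists of the simplices:

  0-simplices (7): [v_0], [v_1], [v_2], [v_3], [v_4], [v_5], [v_6]
  1-simplices (18): (18 of them)
  2-simplices (12): (12 of them)

so the chain groups are C_0 ≅ Z^7, C_1 ≅ Z^18, C_2 ≅ Z^12.

Boundary ∂_1: C_1 → C_0 sends each edge [p,q] (with p < q) to q − p. For instance
  ∂[v_5,v_6] = [v_6] − [v_5].
This gives a 7×18 integer matrix of rank 6; reducing to Smith normal form yields diagonal entries (1,1,1,1,1,1).

∂_2: C_2 → C_1 maps a triangle to the signed sum of its edges. For instance
  ∂[v_1,v_4,v_5] = [v_4,v_5] − [v_1,v_5] + [v_1,v_4],
  ∂[v_1,v_5,v_6] = [v_5,v_6] − [v_1,v_6] + [v_1,v_5].
This gives a 18×12 integer matrix of rank 12; reducing to Smith normal form yields diagonal entries (1,1,1,1,1,1,1,1,1,1,1,2).

Now H_k = ker ∂_k / im ∂_{k+1}, so:

  H_0: rank C_0 − rank ∂_1 = 7 − 6 = 1, and the invariant factors of ∂_1 are all 1, so H_0 ≅ Z.
  H_1: rank ker ∂_1 − rank ∂_2 = (18 − 6) − 12 = 0, and ∂_2 has invariant factor 2 > 1, so H_1 ≅ Z/2.
  H_2: rank ker ∂_2 − rank ∂_3 = (12 − 12) − 0 = 0, and there is no ∂_3, so H_2 ≅ 0.

(K is a triangulation of the real projective plane RP^2.)

H_0 ≅ Z,  H_1 ≅ Z/2,  H_2 = 0.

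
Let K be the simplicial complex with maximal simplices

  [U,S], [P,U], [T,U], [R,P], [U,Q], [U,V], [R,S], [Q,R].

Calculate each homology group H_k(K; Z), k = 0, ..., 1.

We work with the vertex ordering P < Q < R < S < T < U < V. The simplices of K, each written with vertices in increasing order, are:

  0-simplices (7): P, Q, R, S, T, U, V
  1-simplices (8): PR, PU, QR, QU, RS, SU, TU, UV

Hence C_0 ≅ Z^7, C_1 ≅ Z^8.

The boundary map ∂_1: C_1 → C_0 sends each edge [p,q] (with p < q) to q − p.
As a 7×8 matrix over Z this has rank 6, with invariant factors (1,1,1,1,1,1).

Now H_k = ker ∂_k / im ∂_{k+1}, so:

  H_0: rank C_0 − rank ∂_1 = 7 − 6 = 1, and the invariant factors of ∂_1 are all 1, so H_0 ≅ Z.
  H_1: rank ker ∂_1 − rank ∂_2 = (8 − 6) − 0 = 2, and there is no ∂_2, so H_1 ≅ Z^2.

H_0 ≅ Z,  H_1 ≅ Z^2.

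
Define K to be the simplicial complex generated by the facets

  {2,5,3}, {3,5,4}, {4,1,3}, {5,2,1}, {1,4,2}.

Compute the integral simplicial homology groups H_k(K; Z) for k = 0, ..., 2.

Take the total order 1 < 2 < 3 < 4 < 5 on the vertex set. Then K (dimension 2) consists of the simplices:

  0-simplices (5): [1], [2], [3], [4], [5]
  1-simplices (10): [1,2], [1,3], [1,4], [1,5], [2,3], [2,4], [2,5], [3,4], [3,5], [4,5]
  2-simplices (5): [1,2,4], [1,2,5], [1,3,4], [2,3,5], [3,4,5]

so the chain groups are C_0 ≅ Z^5, C_1 ≅ Z^10, C_2 ≅ Z^5.

Boundary ∂_1: C_1 → C_0 sends each edge [p,q] (with p < q) to q − p. For instance
  ∂[2,5] = [5] − [2].
This gives a 5×10 integer matrix of rank 4; reducing to Smith normal form yields diagonal entries (1,1,1,1).

Boundary ∂_2: C_2 → C_1 maps a triangle to the signed sum of its edges. For instance
  ∂[1,2,4] = [2,4] − [1,4] + [1,2],
  ∂[2,3,5] = [3,5] − [2,5] + [2,3].
The resulting 10×5 matrix has rank 5, and its Smith normal form has invariant factors (1,1,1,1,1).

Now H_k = ker ∂_k / im ∂_{k+1}, so:

  H_0: rank C_0 − rank ∂_1 = 5 − 4 = 1, and the invariant factors of ∂_1 are all 1, so H_0 = Z.
  H_1: rank ker ∂_1 − rank ∂_2 = (10 − 4) − 5 = 1, and the invariant factors of ∂_2 are all 1, so H_1 = Z.
  H_2: rank ker ∂_2 − rank ∂_3 = (5 − 5) − 0 = 0, and there is no ∂_3, so H_2 = 0.

H_0 = Z,  H_1 = Z,  H_2 = 0.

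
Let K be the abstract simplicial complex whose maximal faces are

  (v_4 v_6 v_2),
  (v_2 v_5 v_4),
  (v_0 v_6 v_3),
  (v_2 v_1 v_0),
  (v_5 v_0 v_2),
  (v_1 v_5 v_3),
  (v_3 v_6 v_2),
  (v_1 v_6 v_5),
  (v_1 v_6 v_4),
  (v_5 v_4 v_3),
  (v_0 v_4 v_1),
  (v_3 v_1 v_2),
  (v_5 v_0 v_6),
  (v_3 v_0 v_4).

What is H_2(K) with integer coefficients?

K has 7 vertices, 21 edges, 14 triangles.
rank ∂_2 = 13, rank ∂_3 = 0 ⇒ b_2 = 14 − 13 − 0 = 1. So H_2 = Z.

H_2 ≅ Z.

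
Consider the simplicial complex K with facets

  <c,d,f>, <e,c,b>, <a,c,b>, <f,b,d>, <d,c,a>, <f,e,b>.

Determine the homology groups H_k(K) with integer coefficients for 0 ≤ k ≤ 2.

H_0 ≅ Z,  H_1 ≅ Z,  H_2 = 0.

Fix the vertex order a < b < c < d < e < f and write every simplex with vertices in increasing order. Then dim K = 2 and the simplices of K are:

  0-simplices (6): a, b, c, d, e, f
  1-simplices (12): ab, ac, ad, bc, bd, be, bf, cd, ce, cf, df, ef
  2-simplices (6): abc, acd, bce, bdf, bef, cdf

Hence C_0 ≅ Z^6, C_1 ≅ Z^12, C_2 ≅ Z^6.

Boundary ∂_1: C_1 → C_0 maps an edge to its endpoints' difference, ∂[p,q] = q − p. For instance
  ∂bf = f − b.
The resulting 6×12 matrix has rank 5, and its Smith normal form has invariant factors (1,1,1,1,1).

∂_2: C_2 → C_1 sends each 2-simplex [p,q,r] to [q,r] − [p,r] + [p,q]. For instance
  ∂abc = bc − ac + ab,
  ∂acd = cd − ad + ac.
The resulting 12×6 matrix has rank 6, and its Smith normal form has invariant factors (1,1,1,1,1,1).

Now H_k = ker ∂_k / im ∂_{k+1}, so:

  H_0: rank C_0 − rank ∂_1 = 6 − 5 = 1, and the invariant factors of ∂_1 are all 1, so H_0 = Z.
  H_1: rank ker ∂_1 − rank ∂_2 = (12 − 5) − 6 = 1, and the invariant factors of ∂_2 are all 1, so H_1 = Z.
  H_2: rank ker ∂_2 − rank ∂_3 = (6 − 6) − 0 = 0, and there is no ∂_3, so H_2 = 0.

(K is a triangulation of the cylinder S^1 x I.)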